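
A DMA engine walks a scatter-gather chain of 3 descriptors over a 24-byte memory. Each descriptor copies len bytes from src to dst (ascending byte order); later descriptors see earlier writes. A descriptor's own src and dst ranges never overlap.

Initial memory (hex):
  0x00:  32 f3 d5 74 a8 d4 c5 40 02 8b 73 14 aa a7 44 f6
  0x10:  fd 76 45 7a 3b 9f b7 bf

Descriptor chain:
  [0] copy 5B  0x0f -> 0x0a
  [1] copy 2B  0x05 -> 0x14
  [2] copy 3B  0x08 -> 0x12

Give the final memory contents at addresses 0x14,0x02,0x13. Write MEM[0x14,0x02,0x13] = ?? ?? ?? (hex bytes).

MEM[0x14,0x02,0x13] = f6 d5 8b

#0 dst[0x0a+5] := {0xf6,0xfd,0x76,0x45,0x7a}
#1 dst[0x14+2] := {0xd4,0xc5}
#2 dst[0x12+3] := {0x02,0x8b,0xf6}
query mem[0x14]=0xf6, mem[0x02]=0xd5, mem[0x13]=0x8b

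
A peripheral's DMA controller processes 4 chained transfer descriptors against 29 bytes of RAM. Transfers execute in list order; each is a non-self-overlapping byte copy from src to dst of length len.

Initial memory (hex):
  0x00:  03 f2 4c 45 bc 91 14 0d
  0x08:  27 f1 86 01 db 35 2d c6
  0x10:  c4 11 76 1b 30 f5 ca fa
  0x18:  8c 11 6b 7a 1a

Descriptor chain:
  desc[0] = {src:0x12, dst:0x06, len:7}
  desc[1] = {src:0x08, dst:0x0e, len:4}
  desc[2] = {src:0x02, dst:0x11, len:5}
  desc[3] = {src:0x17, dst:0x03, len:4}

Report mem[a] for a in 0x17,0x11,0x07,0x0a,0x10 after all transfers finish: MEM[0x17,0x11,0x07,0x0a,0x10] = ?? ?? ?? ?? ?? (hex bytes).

MEM[0x17,0x11,0x07,0x0a,0x10] = fa 4c 1b ca ca

#0 dst[0x06+7] := {0x76,0x1b,0x30,0xf5,0xca,0xfa,0x8c}
#1 dst[0x0e+4] := {0x30,0xf5,0xca,0xfa}
#2 dst[0x11+5] := {0x4c,0x45,0xbc,0x91,0x76}
#3 dst[0x03+4] := {0xfa,0x8c,0x11,0x6b}
query mem[0x17]=0xfa, mem[0x11]=0x4c, mem[0x07]=0x1b, mem[0x0a]=0xca, mem[0x10]=0xca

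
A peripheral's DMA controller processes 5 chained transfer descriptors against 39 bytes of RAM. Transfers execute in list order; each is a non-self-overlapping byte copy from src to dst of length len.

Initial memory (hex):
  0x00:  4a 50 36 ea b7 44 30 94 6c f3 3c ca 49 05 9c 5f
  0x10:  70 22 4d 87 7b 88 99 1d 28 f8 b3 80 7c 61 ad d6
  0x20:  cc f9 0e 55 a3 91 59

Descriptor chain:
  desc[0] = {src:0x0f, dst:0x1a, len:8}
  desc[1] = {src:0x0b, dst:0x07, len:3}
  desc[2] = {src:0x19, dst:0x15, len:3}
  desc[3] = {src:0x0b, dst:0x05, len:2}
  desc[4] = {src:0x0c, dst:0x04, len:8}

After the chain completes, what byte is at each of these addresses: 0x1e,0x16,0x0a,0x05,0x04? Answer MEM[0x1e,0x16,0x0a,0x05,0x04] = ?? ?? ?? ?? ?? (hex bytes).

#0 dst[0x1a+8] := {0x5f,0x70,0x22,0x4d,0x87,0x7b,0x88,0x99}
#1 dst[0x07+3] := {0xca,0x49,0x05}
#2 dst[0x15+3] := {0xf8,0x5f,0x70}
#3 dst[0x05+2] := {0xca,0x49}
#4 dst[0x04+8] := {0x49,0x05,0x9c,0x5f,0x70,0x22,0x4d,0x87}
query mem[0x1e]=0x87, mem[0x16]=0x5f, mem[0x0a]=0x4d, mem[0x05]=0x05, mem[0x04]=0x49

MEM[0x1e,0x16,0x0a,0x05,0x04] = 87 5f 4d 05 49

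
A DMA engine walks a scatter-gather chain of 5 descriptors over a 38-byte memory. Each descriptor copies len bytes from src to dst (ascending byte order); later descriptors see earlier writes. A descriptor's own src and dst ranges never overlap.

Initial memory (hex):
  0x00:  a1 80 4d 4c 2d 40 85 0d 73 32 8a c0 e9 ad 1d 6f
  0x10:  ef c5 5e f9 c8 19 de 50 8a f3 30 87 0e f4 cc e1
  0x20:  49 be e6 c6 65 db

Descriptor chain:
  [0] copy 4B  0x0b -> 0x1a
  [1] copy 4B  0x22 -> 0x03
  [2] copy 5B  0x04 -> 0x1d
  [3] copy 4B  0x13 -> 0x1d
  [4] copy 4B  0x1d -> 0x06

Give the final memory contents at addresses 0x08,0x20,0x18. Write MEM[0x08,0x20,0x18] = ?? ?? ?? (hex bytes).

MEM[0x08,0x20,0x18] = 19 de 8a

[0] 0x0b->0x1a len=4 : c0 e9 ad 1d
[1] 0x22->0x03 len=4 : e6 c6 65 db
[2] 0x04->0x1d len=5 : c6 65 db 0d 73
[3] 0x13->0x1d len=4 : f9 c8 19 de
[4] 0x1d->0x06 len=4 : f9 c8 19 de
query mem[0x08]=0x19, mem[0x20]=0xde, mem[0x18]=0x8a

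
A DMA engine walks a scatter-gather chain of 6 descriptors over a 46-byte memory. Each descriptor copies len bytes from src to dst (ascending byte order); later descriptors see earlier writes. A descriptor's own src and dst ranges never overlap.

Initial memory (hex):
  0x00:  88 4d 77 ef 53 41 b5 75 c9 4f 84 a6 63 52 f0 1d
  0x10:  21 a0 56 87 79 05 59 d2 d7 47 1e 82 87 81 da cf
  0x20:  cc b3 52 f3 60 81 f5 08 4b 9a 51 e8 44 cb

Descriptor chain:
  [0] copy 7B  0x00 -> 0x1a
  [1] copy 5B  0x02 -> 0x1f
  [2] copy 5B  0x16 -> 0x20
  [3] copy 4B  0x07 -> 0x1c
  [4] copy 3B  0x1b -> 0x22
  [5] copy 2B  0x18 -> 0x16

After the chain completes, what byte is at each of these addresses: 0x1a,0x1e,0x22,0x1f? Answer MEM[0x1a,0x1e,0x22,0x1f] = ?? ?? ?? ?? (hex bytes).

  after D0: wrote 7B at 0x1a = 884d77ef5341b5
  after D1: wrote 5B at 0x1f = 77ef5341b5
  after D2: wrote 5B at 0x20 = 59d2d74788
  after D3: wrote 4B at 0x1c = 75c94f84
  after D4: wrote 3B at 0x22 = 4d75c9
  after D5: wrote 2B at 0x16 = d747
query mem[0x1a]=0x88, mem[0x1e]=0x4f, mem[0x22]=0x4d, mem[0x1f]=0x84

MEM[0x1a,0x1e,0x22,0x1f] = 88 4f 4d 84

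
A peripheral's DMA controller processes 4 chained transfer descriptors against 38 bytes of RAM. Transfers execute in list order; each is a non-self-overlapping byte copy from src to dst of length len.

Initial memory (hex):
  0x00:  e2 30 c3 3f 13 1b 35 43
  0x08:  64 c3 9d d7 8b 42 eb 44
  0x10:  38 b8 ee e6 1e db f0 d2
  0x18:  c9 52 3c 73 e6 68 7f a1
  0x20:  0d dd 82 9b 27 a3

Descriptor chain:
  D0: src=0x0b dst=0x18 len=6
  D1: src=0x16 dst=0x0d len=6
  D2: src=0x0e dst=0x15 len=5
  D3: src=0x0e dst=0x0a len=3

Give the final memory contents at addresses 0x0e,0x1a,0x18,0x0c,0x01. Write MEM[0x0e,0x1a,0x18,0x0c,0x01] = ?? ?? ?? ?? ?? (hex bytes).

MEM[0x0e,0x1a,0x18,0x0c,0x01] = d2 42 42 8b 30

#0 dst[0x18+6] := {0xd7,0x8b,0x42,0xeb,0x44,0x38}
#1 dst[0x0d+6] := {0xf0,0xd2,0xd7,0x8b,0x42,0xeb}
#2 dst[0x15+5] := {0xd2,0xd7,0x8b,0x42,0xeb}
#3 dst[0x0a+3] := {0xd2,0xd7,0x8b}
query mem[0x0e]=0xd2, mem[0x1a]=0x42, mem[0x18]=0x42, mem[0x0c]=0x8b, mem[0x01]=0x30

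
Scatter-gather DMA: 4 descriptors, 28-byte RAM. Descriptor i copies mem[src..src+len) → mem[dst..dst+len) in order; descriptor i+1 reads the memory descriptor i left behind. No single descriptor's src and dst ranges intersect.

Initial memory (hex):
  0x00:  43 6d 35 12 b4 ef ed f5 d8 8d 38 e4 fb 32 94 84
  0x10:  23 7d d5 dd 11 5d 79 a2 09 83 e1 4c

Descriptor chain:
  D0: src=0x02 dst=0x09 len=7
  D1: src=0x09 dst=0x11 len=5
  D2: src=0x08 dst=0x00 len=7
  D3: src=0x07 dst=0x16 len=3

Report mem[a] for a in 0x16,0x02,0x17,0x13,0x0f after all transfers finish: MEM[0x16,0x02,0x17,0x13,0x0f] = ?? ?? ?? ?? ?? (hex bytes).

MEM[0x16,0x02,0x17,0x13,0x0f] = f5 12 d8 b4 d8

  after D0: wrote 7B at 0x09 = 3512b4efedf5d8
  after D1: wrote 5B at 0x11 = 3512b4efed
  after D2: wrote 7B at 0x00 = d83512b4efedf5
  after D3: wrote 3B at 0x16 = f5d835
query mem[0x16]=0xf5, mem[0x02]=0x12, mem[0x17]=0xd8, mem[0x13]=0xb4, mem[0x0f]=0xd8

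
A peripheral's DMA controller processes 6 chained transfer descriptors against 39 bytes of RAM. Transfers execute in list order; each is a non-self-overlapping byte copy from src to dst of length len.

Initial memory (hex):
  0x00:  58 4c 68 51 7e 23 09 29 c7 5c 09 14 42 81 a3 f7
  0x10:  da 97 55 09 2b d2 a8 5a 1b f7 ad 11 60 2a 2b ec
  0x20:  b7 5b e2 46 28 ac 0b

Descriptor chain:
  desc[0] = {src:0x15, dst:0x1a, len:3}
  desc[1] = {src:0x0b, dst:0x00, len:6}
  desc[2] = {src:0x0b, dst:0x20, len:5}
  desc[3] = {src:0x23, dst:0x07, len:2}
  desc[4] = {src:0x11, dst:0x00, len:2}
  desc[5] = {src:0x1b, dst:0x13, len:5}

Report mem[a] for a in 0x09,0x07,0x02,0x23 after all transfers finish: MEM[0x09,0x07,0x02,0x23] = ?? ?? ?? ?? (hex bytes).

  after D0: wrote 3B at 0x1a = d2a85a
  after D1: wrote 6B at 0x00 = 144281a3f7da
  after D2: wrote 5B at 0x20 = 144281a3f7
  after D3: wrote 2B at 0x07 = a3f7
  after D4: wrote 2B at 0x00 = 9755
  after D5: wrote 5B at 0x13 = a85a2a2bec
query mem[0x09]=0x5c, mem[0x07]=0xa3, mem[0x02]=0x81, mem[0x23]=0xa3

MEM[0x09,0x07,0x02,0x23] = 5c a3 81 a3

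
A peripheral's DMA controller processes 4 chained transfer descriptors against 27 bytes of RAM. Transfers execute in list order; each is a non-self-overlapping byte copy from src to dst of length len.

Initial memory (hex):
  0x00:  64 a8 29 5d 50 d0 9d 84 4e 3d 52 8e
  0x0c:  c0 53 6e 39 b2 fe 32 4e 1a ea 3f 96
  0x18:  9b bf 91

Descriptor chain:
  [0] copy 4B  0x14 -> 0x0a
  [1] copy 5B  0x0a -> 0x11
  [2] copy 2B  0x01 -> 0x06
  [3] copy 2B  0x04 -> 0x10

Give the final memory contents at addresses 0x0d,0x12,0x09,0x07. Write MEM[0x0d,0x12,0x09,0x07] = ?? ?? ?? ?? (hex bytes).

#0 dst[0x0a+4] := {0x1a,0xea,0x3f,0x96}
#1 dst[0x11+5] := {0x1a,0xea,0x3f,0x96,0x6e}
#2 dst[0x06+2] := {0xa8,0x29}
#3 dst[0x10+2] := {0x50,0xd0}
query mem[0x0d]=0x96, mem[0x12]=0xea, mem[0x09]=0x3d, mem[0x07]=0x29

MEM[0x0d,0x12,0x09,0x07] = 96 ea 3d 29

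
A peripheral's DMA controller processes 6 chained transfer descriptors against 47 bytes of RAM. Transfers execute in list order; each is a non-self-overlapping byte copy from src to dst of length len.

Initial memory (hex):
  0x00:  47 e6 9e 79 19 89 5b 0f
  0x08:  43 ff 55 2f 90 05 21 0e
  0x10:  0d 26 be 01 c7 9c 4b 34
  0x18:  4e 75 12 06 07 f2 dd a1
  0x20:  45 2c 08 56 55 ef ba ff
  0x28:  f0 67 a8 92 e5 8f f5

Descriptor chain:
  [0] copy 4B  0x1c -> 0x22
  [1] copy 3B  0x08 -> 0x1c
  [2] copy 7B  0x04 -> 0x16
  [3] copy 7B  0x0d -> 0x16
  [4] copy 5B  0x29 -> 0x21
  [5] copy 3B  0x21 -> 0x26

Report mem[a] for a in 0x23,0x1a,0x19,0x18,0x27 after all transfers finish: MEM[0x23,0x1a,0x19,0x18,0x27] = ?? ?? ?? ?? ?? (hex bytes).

[0] 0x1c->0x22 len=4 : 07 f2 dd a1
[1] 0x08->0x1c len=3 : 43 ff 55
[2] 0x04->0x16 len=7 : 19 89 5b 0f 43 ff 55
[3] 0x0d->0x16 len=7 : 05 21 0e 0d 26 be 01
[4] 0x29->0x21 len=5 : 67 a8 92 e5 8f
[5] 0x21->0x26 len=3 : 67 a8 92
query mem[0x23]=0x92, mem[0x1a]=0x26, mem[0x19]=0x0d, mem[0x18]=0x0e, mem[0x27]=0xa8

MEM[0x23,0x1a,0x19,0x18,0x27] = 92 26 0d 0e a8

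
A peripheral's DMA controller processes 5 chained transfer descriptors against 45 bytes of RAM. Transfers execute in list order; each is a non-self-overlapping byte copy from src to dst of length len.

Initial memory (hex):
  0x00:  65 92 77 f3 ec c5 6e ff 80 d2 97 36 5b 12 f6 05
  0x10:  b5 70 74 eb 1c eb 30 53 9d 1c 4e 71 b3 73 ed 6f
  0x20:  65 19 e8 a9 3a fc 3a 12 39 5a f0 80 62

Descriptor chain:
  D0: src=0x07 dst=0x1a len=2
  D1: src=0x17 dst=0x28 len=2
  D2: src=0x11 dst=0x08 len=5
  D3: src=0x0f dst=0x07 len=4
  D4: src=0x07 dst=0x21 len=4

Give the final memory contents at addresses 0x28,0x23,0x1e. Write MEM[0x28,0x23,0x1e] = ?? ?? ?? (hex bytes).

MEM[0x28,0x23,0x1e] = 53 70 ed

  after D0: wrote 2B at 0x1a = ff80
  after D1: wrote 2B at 0x28 = 539d
  after D2: wrote 5B at 0x08 = 7074eb1ceb
  after D3: wrote 4B at 0x07 = 05b57074
  after D4: wrote 4B at 0x21 = 05b57074
query mem[0x28]=0x53, mem[0x23]=0x70, mem[0x1e]=0xed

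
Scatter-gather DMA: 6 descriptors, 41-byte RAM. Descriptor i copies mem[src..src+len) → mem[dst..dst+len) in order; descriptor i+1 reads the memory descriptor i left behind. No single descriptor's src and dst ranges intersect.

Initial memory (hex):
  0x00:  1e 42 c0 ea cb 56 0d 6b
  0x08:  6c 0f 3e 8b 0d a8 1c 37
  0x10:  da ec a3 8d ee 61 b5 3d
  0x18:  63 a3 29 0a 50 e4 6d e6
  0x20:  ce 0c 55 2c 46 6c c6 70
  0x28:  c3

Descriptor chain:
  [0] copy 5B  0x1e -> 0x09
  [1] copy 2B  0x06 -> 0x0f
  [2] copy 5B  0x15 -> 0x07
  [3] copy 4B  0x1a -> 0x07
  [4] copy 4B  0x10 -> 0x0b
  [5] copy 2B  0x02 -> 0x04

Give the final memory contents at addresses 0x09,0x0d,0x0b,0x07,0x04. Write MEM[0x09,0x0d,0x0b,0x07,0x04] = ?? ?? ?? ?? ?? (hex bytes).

[0] 0x1e->0x09 len=5 : 6d e6 ce 0c 55
[1] 0x06->0x0f len=2 : 0d 6b
[2] 0x15->0x07 len=5 : 61 b5 3d 63 a3
[3] 0x1a->0x07 len=4 : 29 0a 50 e4
[4] 0x10->0x0b len=4 : 6b ec a3 8d
[5] 0x02->0x04 len=2 : c0 ea
query mem[0x09]=0x50, mem[0x0d]=0xa3, mem[0x0b]=0x6b, mem[0x07]=0x29, mem[0x04]=0xc0

MEM[0x09,0x0d,0x0b,0x07,0x04] = 50 a3 6b 29 c0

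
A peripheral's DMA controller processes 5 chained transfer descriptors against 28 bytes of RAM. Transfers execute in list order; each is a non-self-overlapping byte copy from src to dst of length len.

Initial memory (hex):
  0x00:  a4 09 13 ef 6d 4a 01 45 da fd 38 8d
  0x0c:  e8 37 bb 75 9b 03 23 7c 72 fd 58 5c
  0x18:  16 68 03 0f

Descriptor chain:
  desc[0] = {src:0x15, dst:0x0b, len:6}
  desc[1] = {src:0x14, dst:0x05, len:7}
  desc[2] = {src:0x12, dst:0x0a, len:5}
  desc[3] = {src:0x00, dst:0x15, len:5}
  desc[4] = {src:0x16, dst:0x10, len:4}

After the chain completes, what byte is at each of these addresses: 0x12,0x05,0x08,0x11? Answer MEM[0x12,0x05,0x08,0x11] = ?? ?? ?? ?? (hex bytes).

#0 dst[0x0b+6] := {0xfd,0x58,0x5c,0x16,0x68,0x03}
#1 dst[0x05+7] := {0x72,0xfd,0x58,0x5c,0x16,0x68,0x03}
#2 dst[0x0a+5] := {0x23,0x7c,0x72,0xfd,0x58}
#3 dst[0x15+5] := {0xa4,0x09,0x13,0xef,0x6d}
#4 dst[0x10+4] := {0x09,0x13,0xef,0x6d}
query mem[0x12]=0xef, mem[0x05]=0x72, mem[0x08]=0x5c, mem[0x11]=0x13

MEM[0x12,0x05,0x08,0x11] = ef 72 5c 13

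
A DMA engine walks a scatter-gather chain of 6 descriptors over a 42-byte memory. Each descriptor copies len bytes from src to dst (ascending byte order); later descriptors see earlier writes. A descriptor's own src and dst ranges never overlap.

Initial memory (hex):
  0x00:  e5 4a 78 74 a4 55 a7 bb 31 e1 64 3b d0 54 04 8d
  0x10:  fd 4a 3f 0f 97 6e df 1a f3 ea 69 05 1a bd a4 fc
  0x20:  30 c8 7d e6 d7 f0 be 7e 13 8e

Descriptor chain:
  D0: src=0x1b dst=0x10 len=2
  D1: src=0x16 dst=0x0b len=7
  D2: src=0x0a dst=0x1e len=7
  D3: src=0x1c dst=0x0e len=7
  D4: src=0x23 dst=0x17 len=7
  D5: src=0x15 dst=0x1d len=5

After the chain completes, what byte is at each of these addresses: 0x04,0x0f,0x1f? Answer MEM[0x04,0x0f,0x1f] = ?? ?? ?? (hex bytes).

D0: mem[0x10..0x11] <- [05 1a]
D1: mem[0x0b..0x11] <- [df 1a f3 ea 69 05 1a]
D2: mem[0x1e..0x24] <- [64 df 1a f3 ea 69 05]
D3: mem[0x0e..0x14] <- [1a bd 64 df 1a f3 ea]
D4: mem[0x17..0x1d] <- [69 05 f0 be 7e 13 8e]
D5: mem[0x1d..0x21] <- [6e df 69 05 f0]
query mem[0x04]=0xa4, mem[0x0f]=0xbd, mem[0x1f]=0x69

MEM[0x04,0x0f,0x1f] = a4 bd 69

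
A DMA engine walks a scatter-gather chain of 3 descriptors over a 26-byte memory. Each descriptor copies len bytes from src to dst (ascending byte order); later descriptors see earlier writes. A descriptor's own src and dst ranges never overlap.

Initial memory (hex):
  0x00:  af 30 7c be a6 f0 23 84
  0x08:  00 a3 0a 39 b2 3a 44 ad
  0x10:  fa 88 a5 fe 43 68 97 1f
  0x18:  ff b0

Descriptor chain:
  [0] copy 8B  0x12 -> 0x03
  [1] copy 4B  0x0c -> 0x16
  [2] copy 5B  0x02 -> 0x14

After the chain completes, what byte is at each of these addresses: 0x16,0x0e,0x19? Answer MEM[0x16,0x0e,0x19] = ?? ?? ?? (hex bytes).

MEM[0x16,0x0e,0x19] = fe 44 ad

[0] 0x12->0x03 len=8 : a5 fe 43 68 97 1f ff b0
[1] 0x0c->0x16 len=4 : b2 3a 44 ad
[2] 0x02->0x14 len=5 : 7c a5 fe 43 68
query mem[0x16]=0xfe, mem[0x0e]=0x44, mem[0x19]=0xad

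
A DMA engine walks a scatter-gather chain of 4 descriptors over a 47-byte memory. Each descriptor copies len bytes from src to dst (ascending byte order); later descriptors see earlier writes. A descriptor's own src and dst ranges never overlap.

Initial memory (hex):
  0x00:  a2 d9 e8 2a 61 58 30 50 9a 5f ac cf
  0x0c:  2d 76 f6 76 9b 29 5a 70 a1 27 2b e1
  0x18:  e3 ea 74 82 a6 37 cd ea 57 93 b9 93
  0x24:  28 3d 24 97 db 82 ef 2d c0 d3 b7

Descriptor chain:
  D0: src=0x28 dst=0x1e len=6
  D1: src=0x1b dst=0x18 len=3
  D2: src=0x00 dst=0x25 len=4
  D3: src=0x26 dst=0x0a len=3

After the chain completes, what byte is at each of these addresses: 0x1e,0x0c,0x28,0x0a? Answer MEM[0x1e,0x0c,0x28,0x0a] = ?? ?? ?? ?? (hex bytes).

MEM[0x1e,0x0c,0x28,0x0a] = db 2a 2a d9

D0: mem[0x1e..0x23] <- [db 82 ef 2d c0 d3]
D1: mem[0x18..0x1a] <- [82 a6 37]
D2: mem[0x25..0x28] <- [a2 d9 e8 2a]
D3: mem[0x0a..0x0c] <- [d9 e8 2a]
query mem[0x1e]=0xdb, mem[0x0c]=0x2a, mem[0x28]=0x2a, mem[0x0a]=0xd9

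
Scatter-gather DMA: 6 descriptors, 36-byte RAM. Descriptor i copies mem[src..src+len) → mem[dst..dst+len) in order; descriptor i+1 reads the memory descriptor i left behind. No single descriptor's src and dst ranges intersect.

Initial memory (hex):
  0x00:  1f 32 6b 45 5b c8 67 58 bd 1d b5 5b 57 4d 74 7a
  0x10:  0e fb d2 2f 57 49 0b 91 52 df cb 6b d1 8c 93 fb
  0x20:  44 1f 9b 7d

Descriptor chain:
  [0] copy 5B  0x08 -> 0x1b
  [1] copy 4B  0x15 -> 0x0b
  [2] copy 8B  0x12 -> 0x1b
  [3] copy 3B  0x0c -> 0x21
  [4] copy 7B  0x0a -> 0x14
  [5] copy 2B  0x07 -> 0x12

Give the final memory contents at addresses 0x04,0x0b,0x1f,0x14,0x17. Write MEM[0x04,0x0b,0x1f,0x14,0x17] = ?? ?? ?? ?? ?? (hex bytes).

#0 dst[0x1b+5] := {0xbd,0x1d,0xb5,0x5b,0x57}
#1 dst[0x0b+4] := {0x49,0x0b,0x91,0x52}
#2 dst[0x1b+8] := {0xd2,0x2f,0x57,0x49,0x0b,0x91,0x52,0xdf}
#3 dst[0x21+3] := {0x0b,0x91,0x52}
#4 dst[0x14+7] := {0xb5,0x49,0x0b,0x91,0x52,0x7a,0x0e}
#5 dst[0x12+2] := {0x58,0xbd}
query mem[0x04]=0x5b, mem[0x0b]=0x49, mem[0x1f]=0x0b, mem[0x14]=0xb5, mem[0x17]=0x91

MEM[0x04,0x0b,0x1f,0x14,0x17] = 5b 49 0b b5 91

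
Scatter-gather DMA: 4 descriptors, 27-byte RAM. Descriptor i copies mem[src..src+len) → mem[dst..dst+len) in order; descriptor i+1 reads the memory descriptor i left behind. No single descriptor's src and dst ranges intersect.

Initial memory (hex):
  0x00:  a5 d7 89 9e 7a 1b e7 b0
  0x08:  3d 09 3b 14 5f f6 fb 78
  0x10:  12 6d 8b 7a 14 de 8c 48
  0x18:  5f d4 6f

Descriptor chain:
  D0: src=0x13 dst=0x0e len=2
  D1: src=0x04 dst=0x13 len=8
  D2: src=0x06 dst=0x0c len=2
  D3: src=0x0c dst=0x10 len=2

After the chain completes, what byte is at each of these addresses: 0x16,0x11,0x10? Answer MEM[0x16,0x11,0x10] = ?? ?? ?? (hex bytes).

#0 dst[0x0e+2] := {0x7a,0x14}
#1 dst[0x13+8] := {0x7a,0x1b,0xe7,0xb0,0x3d,0x09,0x3b,0x14}
#2 dst[0x0c+2] := {0xe7,0xb0}
#3 dst[0x10+2] := {0xe7,0xb0}
query mem[0x16]=0xb0, mem[0x11]=0xb0, mem[0x10]=0xe7

MEM[0x16,0x11,0x10] = b0 b0 e7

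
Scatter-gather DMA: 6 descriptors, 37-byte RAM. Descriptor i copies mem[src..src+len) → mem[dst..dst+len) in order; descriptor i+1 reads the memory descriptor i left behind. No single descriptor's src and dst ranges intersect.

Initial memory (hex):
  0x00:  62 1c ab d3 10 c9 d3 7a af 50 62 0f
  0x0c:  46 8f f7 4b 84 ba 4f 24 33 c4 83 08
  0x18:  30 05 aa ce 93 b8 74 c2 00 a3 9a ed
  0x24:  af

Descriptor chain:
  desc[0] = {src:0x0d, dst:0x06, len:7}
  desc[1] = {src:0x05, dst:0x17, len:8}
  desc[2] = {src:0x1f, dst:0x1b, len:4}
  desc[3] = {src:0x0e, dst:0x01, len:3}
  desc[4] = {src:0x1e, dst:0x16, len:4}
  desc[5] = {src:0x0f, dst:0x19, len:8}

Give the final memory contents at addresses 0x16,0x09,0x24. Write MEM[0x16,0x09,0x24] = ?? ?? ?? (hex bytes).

MEM[0x16,0x09,0x24] = 9a 84 af

[0] 0x0d->0x06 len=7 : 8f f7 4b 84 ba 4f 24
[1] 0x05->0x17 len=8 : c9 8f f7 4b 84 ba 4f 24
[2] 0x1f->0x1b len=4 : c2 00 a3 9a
[3] 0x0e->0x01 len=3 : f7 4b 84
[4] 0x1e->0x16 len=4 : 9a c2 00 a3
[5] 0x0f->0x19 len=8 : 4b 84 ba 4f 24 33 c4 9a
query mem[0x16]=0x9a, mem[0x09]=0x84, mem[0x24]=0xaf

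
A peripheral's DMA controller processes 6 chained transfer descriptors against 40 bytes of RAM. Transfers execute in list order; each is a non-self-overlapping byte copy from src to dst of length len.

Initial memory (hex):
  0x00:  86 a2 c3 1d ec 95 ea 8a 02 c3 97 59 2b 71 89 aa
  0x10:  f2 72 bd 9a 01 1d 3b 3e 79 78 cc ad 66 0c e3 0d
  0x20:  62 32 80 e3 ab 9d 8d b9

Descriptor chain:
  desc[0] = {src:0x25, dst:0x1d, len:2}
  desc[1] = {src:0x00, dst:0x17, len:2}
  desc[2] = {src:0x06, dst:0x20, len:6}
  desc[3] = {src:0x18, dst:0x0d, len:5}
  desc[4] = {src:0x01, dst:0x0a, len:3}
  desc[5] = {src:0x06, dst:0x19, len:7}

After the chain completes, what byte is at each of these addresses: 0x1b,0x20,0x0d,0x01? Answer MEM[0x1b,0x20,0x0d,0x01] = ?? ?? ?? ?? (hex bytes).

#0 dst[0x1d+2] := {0x9d,0x8d}
#1 dst[0x17+2] := {0x86,0xa2}
#2 dst[0x20+6] := {0xea,0x8a,0x02,0xc3,0x97,0x59}
#3 dst[0x0d+5] := {0xa2,0x78,0xcc,0xad,0x66}
#4 dst[0x0a+3] := {0xa2,0xc3,0x1d}
#5 dst[0x19+7] := {0xea,0x8a,0x02,0xc3,0xa2,0xc3,0x1d}
query mem[0x1b]=0x02, mem[0x20]=0xea, mem[0x0d]=0xa2, mem[0x01]=0xa2

MEM[0x1b,0x20,0x0d,0x01] = 02 ea a2 a2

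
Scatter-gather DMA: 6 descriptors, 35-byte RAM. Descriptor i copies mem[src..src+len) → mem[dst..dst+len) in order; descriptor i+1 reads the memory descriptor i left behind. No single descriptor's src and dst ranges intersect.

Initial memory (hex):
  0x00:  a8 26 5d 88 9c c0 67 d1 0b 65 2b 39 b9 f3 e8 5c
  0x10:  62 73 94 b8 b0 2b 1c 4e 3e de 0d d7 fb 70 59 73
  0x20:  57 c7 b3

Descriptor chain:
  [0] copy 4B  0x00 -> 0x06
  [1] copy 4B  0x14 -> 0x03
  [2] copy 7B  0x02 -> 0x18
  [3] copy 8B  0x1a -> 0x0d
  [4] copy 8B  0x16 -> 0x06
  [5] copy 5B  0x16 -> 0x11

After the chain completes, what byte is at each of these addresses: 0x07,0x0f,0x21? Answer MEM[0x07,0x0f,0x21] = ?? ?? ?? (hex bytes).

MEM[0x07,0x0f,0x21] = 4e 4e c7

  after D0: wrote 4B at 0x06 = a8265d88
  after D1: wrote 4B at 0x03 = b02b1c4e
  after D2: wrote 7B at 0x18 = 5db02b1c4e265d
  after D3: wrote 8B at 0x0d = 2b1c4e265d7357c7
  after D4: wrote 8B at 0x06 = 1c4e5db02b1c4e26
  after D5: wrote 5B at 0x11 = 1c4e5db02b
query mem[0x07]=0x4e, mem[0x0f]=0x4e, mem[0x21]=0xc7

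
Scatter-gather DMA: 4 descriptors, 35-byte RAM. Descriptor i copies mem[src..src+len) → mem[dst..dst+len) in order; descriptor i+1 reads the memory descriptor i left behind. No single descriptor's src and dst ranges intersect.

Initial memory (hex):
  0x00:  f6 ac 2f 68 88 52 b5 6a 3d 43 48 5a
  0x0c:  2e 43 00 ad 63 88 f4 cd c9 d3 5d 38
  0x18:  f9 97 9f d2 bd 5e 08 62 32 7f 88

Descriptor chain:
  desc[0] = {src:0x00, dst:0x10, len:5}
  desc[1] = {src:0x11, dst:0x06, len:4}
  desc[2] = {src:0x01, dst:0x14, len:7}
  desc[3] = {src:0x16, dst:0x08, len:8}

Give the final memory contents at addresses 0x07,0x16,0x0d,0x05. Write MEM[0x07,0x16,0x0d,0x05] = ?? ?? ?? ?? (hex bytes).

MEM[0x07,0x16,0x0d,0x05] = 2f 68 d2 52

  after D0: wrote 5B at 0x10 = f6ac2f6888
  after D1: wrote 4B at 0x06 = ac2f6888
  after D2: wrote 7B at 0x14 = ac2f688852ac2f
  after D3: wrote 8B at 0x08 = 688852ac2fd2bd5e
query mem[0x07]=0x2f, mem[0x16]=0x68, mem[0x0d]=0xd2, mem[0x05]=0x52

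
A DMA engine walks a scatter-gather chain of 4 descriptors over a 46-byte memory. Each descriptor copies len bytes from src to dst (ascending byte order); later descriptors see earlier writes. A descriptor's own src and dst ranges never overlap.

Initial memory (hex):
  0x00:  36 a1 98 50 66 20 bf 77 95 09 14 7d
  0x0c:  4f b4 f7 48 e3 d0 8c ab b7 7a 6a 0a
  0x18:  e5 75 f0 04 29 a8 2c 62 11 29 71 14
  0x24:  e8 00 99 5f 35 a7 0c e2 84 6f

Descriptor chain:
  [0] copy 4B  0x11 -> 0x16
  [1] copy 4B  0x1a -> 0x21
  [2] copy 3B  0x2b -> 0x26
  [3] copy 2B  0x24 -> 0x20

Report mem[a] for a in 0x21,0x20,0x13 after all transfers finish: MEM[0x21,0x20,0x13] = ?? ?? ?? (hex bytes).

D0: mem[0x16..0x19] <- [d0 8c ab b7]
D1: mem[0x21..0x24] <- [f0 04 29 a8]
D2: mem[0x26..0x28] <- [e2 84 6f]
D3: mem[0x20..0x21] <- [a8 00]
query mem[0x21]=0x00, mem[0x20]=0xa8, mem[0x13]=0xab

MEM[0x21,0x20,0x13] = 00 a8 ab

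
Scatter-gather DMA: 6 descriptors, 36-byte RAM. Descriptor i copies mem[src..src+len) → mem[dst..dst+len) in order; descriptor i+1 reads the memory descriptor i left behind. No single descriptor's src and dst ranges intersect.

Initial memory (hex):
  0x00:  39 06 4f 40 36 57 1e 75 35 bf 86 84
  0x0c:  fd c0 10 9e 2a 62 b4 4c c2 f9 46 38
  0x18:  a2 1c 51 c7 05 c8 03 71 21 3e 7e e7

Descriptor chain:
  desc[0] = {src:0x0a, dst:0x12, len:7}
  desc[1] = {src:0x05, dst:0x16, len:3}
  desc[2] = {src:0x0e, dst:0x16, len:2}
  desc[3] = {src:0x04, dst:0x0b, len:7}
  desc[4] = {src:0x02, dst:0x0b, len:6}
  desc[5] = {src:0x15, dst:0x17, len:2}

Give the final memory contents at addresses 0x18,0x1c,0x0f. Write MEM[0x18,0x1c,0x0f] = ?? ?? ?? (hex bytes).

[0] 0x0a->0x12 len=7 : 86 84 fd c0 10 9e 2a
[1] 0x05->0x16 len=3 : 57 1e 75
[2] 0x0e->0x16 len=2 : 10 9e
[3] 0x04->0x0b len=7 : 36 57 1e 75 35 bf 86
[4] 0x02->0x0b len=6 : 4f 40 36 57 1e 75
[5] 0x15->0x17 len=2 : c0 10
query mem[0x18]=0x10, mem[0x1c]=0x05, mem[0x0f]=0x1e

MEM[0x18,0x1c,0x0f] = 10 05 1e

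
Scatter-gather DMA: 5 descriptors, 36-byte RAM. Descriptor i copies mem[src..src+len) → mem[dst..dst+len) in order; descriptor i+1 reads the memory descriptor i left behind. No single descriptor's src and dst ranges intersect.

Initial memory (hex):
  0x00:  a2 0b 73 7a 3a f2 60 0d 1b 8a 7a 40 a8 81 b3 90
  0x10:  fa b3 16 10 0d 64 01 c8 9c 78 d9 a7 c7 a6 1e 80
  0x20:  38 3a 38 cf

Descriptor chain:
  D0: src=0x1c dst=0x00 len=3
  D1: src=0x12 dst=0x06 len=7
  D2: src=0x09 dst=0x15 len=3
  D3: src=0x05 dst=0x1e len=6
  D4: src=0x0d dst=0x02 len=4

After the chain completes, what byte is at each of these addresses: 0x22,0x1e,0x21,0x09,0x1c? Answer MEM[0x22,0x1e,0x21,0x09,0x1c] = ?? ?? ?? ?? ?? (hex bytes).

MEM[0x22,0x1e,0x21,0x09,0x1c] = 64 f2 0d 64 c7

[0] 0x1c->0x00 len=3 : c7 a6 1e
[1] 0x12->0x06 len=7 : 16 10 0d 64 01 c8 9c
[2] 0x09->0x15 len=3 : 64 01 c8
[3] 0x05->0x1e len=6 : f2 16 10 0d 64 01
[4] 0x0d->0x02 len=4 : 81 b3 90 fa
query mem[0x22]=0x64, mem[0x1e]=0xf2, mem[0x21]=0x0d, mem[0x09]=0x64, mem[0x1c]=0xc7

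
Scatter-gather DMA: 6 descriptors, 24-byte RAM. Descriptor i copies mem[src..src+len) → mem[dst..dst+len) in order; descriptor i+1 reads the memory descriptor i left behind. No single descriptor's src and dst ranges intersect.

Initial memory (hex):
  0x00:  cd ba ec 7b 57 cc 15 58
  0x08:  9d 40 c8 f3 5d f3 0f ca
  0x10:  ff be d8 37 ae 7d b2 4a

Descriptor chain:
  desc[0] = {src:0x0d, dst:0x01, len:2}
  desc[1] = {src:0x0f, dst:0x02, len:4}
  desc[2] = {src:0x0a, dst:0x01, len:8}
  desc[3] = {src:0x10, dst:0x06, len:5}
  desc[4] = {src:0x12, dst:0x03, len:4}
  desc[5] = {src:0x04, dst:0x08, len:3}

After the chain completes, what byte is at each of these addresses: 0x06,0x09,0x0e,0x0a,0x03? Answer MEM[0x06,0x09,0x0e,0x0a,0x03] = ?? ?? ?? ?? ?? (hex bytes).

D0: mem[0x01..0x02] <- [f3 0f]
D1: mem[0x02..0x05] <- [ca ff be d8]
D2: mem[0x01..0x08] <- [c8 f3 5d f3 0f ca ff be]
D3: mem[0x06..0x0a] <- [ff be d8 37 ae]
D4: mem[0x03..0x06] <- [d8 37 ae 7d]
D5: mem[0x08..0x0a] <- [37 ae 7d]
query mem[0x06]=0x7d, mem[0x09]=0xae, mem[0x0e]=0x0f, mem[0x0a]=0x7d, mem[0x03]=0xd8

MEM[0x06,0x09,0x0e,0x0a,0x03] = 7d ae 0f 7d d8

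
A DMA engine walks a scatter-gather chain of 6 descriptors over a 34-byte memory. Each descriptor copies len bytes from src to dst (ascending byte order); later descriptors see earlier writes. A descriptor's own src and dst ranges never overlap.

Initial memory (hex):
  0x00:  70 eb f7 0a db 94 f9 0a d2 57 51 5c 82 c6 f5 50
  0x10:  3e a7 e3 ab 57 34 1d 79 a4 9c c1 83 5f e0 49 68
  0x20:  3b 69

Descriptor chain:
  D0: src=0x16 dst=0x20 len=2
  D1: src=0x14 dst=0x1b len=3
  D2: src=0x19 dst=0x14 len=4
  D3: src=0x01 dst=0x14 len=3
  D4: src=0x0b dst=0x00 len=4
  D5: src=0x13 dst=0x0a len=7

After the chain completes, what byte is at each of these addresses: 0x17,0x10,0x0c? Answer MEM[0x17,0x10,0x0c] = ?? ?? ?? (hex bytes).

#0 dst[0x20+2] := {0x1d,0x79}
#1 dst[0x1b+3] := {0x57,0x34,0x1d}
#2 dst[0x14+4] := {0x9c,0xc1,0x57,0x34}
#3 dst[0x14+3] := {0xeb,0xf7,0x0a}
#4 dst[0x00+4] := {0x5c,0x82,0xc6,0xf5}
#5 dst[0x0a+7] := {0xab,0xeb,0xf7,0x0a,0x34,0xa4,0x9c}
query mem[0x17]=0x34, mem[0x10]=0x9c, mem[0x0c]=0xf7

MEM[0x17,0x10,0x0c] = 34 9c f7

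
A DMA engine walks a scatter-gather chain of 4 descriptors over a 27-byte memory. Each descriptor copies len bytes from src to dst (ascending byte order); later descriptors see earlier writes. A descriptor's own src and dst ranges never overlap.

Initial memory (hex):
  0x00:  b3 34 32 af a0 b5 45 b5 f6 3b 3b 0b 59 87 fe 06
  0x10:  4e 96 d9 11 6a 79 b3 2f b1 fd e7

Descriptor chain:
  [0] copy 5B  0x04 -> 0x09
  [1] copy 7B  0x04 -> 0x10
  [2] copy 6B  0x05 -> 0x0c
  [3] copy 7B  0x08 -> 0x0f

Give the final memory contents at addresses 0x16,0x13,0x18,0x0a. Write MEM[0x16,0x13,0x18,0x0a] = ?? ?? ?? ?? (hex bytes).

MEM[0x16,0x13,0x18,0x0a] = b5 b5 b1 b5

#0 dst[0x09+5] := {0xa0,0xb5,0x45,0xb5,0xf6}
#1 dst[0x10+7] := {0xa0,0xb5,0x45,0xb5,0xf6,0xa0,0xb5}
#2 dst[0x0c+6] := {0xb5,0x45,0xb5,0xf6,0xa0,0xb5}
#3 dst[0x0f+7] := {0xf6,0xa0,0xb5,0x45,0xb5,0x45,0xb5}
query mem[0x16]=0xb5, mem[0x13]=0xb5, mem[0x18]=0xb1, mem[0x0a]=0xb5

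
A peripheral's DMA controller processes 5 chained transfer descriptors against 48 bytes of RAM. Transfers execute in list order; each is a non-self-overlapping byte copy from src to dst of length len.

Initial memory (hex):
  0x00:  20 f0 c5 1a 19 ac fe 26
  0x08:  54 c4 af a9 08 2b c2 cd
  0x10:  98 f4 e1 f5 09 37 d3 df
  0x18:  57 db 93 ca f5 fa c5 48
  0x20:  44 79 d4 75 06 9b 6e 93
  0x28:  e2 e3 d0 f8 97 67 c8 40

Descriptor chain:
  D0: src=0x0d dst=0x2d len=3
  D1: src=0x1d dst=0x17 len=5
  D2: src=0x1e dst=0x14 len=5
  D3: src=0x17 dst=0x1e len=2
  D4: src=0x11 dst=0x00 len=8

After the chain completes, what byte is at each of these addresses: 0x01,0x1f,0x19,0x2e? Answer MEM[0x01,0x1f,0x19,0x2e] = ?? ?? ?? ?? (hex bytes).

[0] 0x0d->0x2d len=3 : 2b c2 cd
[1] 0x1d->0x17 len=5 : fa c5 48 44 79
[2] 0x1e->0x14 len=5 : c5 48 44 79 d4
[3] 0x17->0x1e len=2 : 79 d4
[4] 0x11->0x00 len=8 : f4 e1 f5 c5 48 44 79 d4
query mem[0x01]=0xe1, mem[0x1f]=0xd4, mem[0x19]=0x48, mem[0x2e]=0xc2

MEM[0x01,0x1f,0x19,0x2e] = e1 d4 48 c2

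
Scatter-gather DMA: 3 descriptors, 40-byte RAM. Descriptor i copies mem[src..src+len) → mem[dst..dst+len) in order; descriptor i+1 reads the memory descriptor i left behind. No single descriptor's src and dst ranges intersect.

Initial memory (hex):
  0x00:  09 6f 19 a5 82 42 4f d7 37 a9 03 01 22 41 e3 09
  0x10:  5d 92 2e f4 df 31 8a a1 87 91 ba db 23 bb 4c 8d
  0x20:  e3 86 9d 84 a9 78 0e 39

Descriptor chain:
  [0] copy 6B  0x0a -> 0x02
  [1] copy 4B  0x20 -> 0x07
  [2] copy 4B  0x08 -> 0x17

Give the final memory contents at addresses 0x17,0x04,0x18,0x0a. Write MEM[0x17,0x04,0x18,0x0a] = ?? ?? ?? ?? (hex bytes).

MEM[0x17,0x04,0x18,0x0a] = 86 22 9d 84

  after D0: wrote 6B at 0x02 = 03012241e309
  after D1: wrote 4B at 0x07 = e3869d84
  after D2: wrote 4B at 0x17 = 869d8401
query mem[0x17]=0x86, mem[0x04]=0x22, mem[0x18]=0x9d, mem[0x0a]=0x84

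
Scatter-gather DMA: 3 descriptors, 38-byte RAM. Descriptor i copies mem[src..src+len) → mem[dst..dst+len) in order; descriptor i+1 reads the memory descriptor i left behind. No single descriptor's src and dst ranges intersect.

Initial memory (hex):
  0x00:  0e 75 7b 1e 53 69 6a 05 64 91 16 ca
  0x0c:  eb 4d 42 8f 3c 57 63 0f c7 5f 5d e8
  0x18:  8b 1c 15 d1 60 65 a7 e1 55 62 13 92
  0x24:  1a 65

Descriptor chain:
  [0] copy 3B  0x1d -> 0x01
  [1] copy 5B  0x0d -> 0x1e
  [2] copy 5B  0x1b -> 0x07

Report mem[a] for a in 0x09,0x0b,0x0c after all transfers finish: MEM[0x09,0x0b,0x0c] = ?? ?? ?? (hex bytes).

MEM[0x09,0x0b,0x0c] = 65 42 eb

D0: mem[0x01..0x03] <- [65 a7 e1]
D1: mem[0x1e..0x22] <- [4d 42 8f 3c 57]
D2: mem[0x07..0x0b] <- [d1 60 65 4d 42]
query mem[0x09]=0x65, mem[0x0b]=0x42, mem[0x0c]=0xeb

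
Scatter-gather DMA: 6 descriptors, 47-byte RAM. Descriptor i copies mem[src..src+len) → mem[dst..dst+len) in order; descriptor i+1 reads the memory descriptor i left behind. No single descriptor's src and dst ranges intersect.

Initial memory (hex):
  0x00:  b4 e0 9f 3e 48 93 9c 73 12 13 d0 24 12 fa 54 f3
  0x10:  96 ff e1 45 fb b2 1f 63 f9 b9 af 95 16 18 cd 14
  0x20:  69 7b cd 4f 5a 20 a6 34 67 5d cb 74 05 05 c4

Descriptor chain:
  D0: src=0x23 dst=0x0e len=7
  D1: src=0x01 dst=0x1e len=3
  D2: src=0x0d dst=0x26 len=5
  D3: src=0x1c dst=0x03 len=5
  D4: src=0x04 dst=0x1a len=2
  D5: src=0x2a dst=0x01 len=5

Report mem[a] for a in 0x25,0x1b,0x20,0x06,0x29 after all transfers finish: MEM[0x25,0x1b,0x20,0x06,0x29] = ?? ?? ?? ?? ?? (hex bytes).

[0] 0x23->0x0e len=7 : 4f 5a 20 a6 34 67 5d
[1] 0x01->0x1e len=3 : e0 9f 3e
[2] 0x0d->0x26 len=5 : fa 4f 5a 20 a6
[3] 0x1c->0x03 len=5 : 16 18 e0 9f 3e
[4] 0x04->0x1a len=2 : 18 e0
[5] 0x2a->0x01 len=5 : a6 74 05 05 c4
query mem[0x25]=0x20, mem[0x1b]=0xe0, mem[0x20]=0x3e, mem[0x06]=0x9f, mem[0x29]=0x20

MEM[0x25,0x1b,0x20,0x06,0x29] = 20 e0 3e 9f 20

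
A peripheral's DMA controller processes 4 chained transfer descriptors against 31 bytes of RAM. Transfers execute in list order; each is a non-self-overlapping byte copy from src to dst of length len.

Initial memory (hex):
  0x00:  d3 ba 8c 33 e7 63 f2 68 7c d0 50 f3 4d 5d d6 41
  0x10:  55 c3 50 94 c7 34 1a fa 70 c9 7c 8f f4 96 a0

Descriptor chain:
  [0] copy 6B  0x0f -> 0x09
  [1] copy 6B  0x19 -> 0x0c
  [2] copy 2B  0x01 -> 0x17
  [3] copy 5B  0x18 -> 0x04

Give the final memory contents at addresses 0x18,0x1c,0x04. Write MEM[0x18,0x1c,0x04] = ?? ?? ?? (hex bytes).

MEM[0x18,0x1c,0x04] = 8c f4 8c

D0: mem[0x09..0x0e] <- [41 55 c3 50 94 c7]
D1: mem[0x0c..0x11] <- [c9 7c 8f f4 96 a0]
D2: mem[0x17..0x18] <- [ba 8c]
D3: mem[0x04..0x08] <- [8c c9 7c 8f f4]
query mem[0x18]=0x8c, mem[0x1c]=0xf4, mem[0x04]=0x8c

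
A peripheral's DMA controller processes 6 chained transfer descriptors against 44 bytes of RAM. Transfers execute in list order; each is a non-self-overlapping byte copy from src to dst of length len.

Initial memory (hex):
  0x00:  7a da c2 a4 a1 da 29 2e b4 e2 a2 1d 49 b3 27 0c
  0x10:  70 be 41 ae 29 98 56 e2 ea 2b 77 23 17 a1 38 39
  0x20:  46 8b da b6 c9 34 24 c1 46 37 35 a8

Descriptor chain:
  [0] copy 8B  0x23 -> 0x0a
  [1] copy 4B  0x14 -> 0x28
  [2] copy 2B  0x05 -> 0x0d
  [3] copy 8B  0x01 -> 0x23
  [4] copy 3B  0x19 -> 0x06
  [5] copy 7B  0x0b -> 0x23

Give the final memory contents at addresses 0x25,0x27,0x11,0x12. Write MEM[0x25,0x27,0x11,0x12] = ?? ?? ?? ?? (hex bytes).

MEM[0x25,0x27,0x11,0x12] = da 46 35 41

#0 dst[0x0a+8] := {0xb6,0xc9,0x34,0x24,0xc1,0x46,0x37,0x35}
#1 dst[0x28+4] := {0x29,0x98,0x56,0xe2}
#2 dst[0x0d+2] := {0xda,0x29}
#3 dst[0x23+8] := {0xda,0xc2,0xa4,0xa1,0xda,0x29,0x2e,0xb4}
#4 dst[0x06+3] := {0x2b,0x77,0x23}
#5 dst[0x23+7] := {0xc9,0x34,0xda,0x29,0x46,0x37,0x35}
query mem[0x25]=0xda, mem[0x27]=0x46, mem[0x11]=0x35, mem[0x12]=0x41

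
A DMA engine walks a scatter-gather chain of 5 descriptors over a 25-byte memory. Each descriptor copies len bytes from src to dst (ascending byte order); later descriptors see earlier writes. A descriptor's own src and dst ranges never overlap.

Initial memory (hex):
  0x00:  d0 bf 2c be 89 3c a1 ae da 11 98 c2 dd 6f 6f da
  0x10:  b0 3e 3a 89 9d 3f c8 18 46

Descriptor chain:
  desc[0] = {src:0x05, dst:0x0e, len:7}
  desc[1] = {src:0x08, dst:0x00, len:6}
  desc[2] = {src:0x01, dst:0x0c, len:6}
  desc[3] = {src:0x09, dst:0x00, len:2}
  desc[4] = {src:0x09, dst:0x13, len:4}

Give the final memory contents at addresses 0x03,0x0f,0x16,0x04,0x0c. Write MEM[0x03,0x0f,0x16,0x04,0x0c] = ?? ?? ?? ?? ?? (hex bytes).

MEM[0x03,0x0f,0x16,0x04,0x0c] = c2 dd 11 dd 11

#0 dst[0x0e+7] := {0x3c,0xa1,0xae,0xda,0x11,0x98,0xc2}
#1 dst[0x00+6] := {0xda,0x11,0x98,0xc2,0xdd,0x6f}
#2 dst[0x0c+6] := {0x11,0x98,0xc2,0xdd,0x6f,0xa1}
#3 dst[0x00+2] := {0x11,0x98}
#4 dst[0x13+4] := {0x11,0x98,0xc2,0x11}
query mem[0x03]=0xc2, mem[0x0f]=0xdd, mem[0x16]=0x11, mem[0x04]=0xdd, mem[0x0c]=0x11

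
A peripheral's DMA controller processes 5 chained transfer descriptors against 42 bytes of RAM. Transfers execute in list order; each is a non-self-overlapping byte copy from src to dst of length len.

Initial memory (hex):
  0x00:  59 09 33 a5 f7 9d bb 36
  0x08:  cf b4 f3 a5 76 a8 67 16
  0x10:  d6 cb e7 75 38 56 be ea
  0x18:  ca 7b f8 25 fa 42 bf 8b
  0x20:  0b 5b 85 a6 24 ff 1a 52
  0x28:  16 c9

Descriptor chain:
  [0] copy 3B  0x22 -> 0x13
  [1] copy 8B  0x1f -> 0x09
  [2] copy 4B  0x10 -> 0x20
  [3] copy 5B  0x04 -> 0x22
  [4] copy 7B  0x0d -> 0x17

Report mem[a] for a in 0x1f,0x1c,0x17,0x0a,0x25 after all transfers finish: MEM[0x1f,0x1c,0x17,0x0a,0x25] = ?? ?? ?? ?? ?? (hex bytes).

MEM[0x1f,0x1c,0x17,0x0a,0x25] = 8b e7 a6 0b 36

[0] 0x22->0x13 len=3 : 85 a6 24
[1] 0x1f->0x09 len=8 : 8b 0b 5b 85 a6 24 ff 1a
[2] 0x10->0x20 len=4 : 1a cb e7 85
[3] 0x04->0x22 len=5 : f7 9d bb 36 cf
[4] 0x0d->0x17 len=7 : a6 24 ff 1a cb e7 85
query mem[0x1f]=0x8b, mem[0x1c]=0xe7, mem[0x17]=0xa6, mem[0x0a]=0x0b, mem[0x25]=0x36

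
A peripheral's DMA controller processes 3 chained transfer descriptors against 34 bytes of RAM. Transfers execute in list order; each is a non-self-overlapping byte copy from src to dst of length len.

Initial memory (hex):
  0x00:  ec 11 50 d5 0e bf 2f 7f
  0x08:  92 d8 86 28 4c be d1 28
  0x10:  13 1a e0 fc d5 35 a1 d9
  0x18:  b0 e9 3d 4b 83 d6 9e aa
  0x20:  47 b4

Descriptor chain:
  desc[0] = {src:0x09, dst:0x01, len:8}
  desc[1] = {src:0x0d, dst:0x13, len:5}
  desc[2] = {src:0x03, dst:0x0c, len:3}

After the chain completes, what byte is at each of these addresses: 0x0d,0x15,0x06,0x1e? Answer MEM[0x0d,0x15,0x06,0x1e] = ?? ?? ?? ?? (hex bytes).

D0: mem[0x01..0x08] <- [d8 86 28 4c be d1 28 13]
D1: mem[0x13..0x17] <- [be d1 28 13 1a]
D2: mem[0x0c..0x0e] <- [28 4c be]
query mem[0x0d]=0x4c, mem[0x15]=0x28, mem[0x06]=0xd1, mem[0x1e]=0x9e

MEM[0x0d,0x15,0x06,0x1e] = 4c 28 d1 9e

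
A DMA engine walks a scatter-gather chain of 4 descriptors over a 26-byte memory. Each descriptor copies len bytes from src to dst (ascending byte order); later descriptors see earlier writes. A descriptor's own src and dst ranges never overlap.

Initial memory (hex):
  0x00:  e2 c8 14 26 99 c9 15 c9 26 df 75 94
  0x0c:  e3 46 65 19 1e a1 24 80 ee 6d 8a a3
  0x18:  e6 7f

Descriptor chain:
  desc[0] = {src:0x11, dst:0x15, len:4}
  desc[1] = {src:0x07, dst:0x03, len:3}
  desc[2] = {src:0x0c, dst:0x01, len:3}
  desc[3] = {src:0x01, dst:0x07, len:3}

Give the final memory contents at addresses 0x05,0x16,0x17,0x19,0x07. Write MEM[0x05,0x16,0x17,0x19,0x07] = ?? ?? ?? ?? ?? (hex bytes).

[0] 0x11->0x15 len=4 : a1 24 80 ee
[1] 0x07->0x03 len=3 : c9 26 df
[2] 0x0c->0x01 len=3 : e3 46 65
[3] 0x01->0x07 len=3 : e3 46 65
query mem[0x05]=0xdf, mem[0x16]=0x24, mem[0x17]=0x80, mem[0x19]=0x7f, mem[0x07]=0xe3

MEM[0x05,0x16,0x17,0x19,0x07] = df 24 80 7f e3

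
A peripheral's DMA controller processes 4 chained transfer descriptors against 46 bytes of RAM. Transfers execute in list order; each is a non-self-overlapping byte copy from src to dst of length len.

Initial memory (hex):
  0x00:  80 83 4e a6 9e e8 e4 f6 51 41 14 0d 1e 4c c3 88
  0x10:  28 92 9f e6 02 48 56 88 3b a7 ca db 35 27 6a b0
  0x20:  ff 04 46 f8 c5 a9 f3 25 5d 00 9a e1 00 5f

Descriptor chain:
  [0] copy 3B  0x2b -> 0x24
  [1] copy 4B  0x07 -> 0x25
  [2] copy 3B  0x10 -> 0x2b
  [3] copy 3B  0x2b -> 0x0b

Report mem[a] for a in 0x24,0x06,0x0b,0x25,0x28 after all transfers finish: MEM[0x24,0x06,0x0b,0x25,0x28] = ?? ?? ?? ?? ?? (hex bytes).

MEM[0x24,0x06,0x0b,0x25,0x28] = e1 e4 28 f6 14

[0] 0x2b->0x24 len=3 : e1 00 5f
[1] 0x07->0x25 len=4 : f6 51 41 14
[2] 0x10->0x2b len=3 : 28 92 9f
[3] 0x2b->0x0b len=3 : 28 92 9f
query mem[0x24]=0xe1, mem[0x06]=0xe4, mem[0x0b]=0x28, mem[0x25]=0xf6, mem[0x28]=0x14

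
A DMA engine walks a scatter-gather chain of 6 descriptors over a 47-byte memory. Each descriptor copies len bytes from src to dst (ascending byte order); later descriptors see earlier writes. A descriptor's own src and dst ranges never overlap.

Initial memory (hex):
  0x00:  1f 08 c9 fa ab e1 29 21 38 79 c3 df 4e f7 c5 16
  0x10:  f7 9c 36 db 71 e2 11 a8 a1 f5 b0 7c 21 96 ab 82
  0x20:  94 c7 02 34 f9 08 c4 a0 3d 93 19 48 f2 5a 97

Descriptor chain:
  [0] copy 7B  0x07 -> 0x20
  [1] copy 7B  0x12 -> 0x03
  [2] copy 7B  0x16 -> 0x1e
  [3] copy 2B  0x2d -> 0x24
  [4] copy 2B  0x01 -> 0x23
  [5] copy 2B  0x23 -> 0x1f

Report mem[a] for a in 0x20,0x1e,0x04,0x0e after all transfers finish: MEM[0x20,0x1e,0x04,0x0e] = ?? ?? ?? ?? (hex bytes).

MEM[0x20,0x1e,0x04,0x0e] = c9 11 db c5

#0 dst[0x20+7] := {0x21,0x38,0x79,0xc3,0xdf,0x4e,0xf7}
#1 dst[0x03+7] := {0x36,0xdb,0x71,0xe2,0x11,0xa8,0xa1}
#2 dst[0x1e+7] := {0x11,0xa8,0xa1,0xf5,0xb0,0x7c,0x21}
#3 dst[0x24+2] := {0x5a,0x97}
#4 dst[0x23+2] := {0x08,0xc9}
#5 dst[0x1f+2] := {0x08,0xc9}
query mem[0x20]=0xc9, mem[0x1e]=0x11, mem[0x04]=0xdb, mem[0x0e]=0xc5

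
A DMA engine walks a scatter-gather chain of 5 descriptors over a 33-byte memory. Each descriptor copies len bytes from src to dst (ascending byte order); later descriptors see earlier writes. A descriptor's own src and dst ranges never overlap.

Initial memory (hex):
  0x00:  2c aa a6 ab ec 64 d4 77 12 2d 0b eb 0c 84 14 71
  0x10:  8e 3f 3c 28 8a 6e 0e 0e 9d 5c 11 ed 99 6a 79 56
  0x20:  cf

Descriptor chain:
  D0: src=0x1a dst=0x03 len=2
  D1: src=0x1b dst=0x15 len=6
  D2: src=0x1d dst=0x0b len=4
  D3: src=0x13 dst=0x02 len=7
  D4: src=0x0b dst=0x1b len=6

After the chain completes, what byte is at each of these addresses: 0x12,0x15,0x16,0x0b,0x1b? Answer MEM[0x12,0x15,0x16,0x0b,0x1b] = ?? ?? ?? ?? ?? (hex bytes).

MEM[0x12,0x15,0x16,0x0b,0x1b] = 3c ed 99 6a 6a

[0] 0x1a->0x03 len=2 : 11 ed
[1] 0x1b->0x15 len=6 : ed 99 6a 79 56 cf
[2] 0x1d->0x0b len=4 : 6a 79 56 cf
[3] 0x13->0x02 len=7 : 28 8a ed 99 6a 79 56
[4] 0x0b->0x1b len=6 : 6a 79 56 cf 71 8e
query mem[0x12]=0x3c, mem[0x15]=0xed, mem[0x16]=0x99, mem[0x0b]=0x6a, mem[0x1b]=0x6a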